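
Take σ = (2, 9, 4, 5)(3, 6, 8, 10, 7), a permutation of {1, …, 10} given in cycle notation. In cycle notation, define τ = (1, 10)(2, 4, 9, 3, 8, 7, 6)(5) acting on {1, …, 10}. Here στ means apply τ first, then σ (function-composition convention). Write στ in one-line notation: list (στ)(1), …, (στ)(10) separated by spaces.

7 5 10 4 2 9 8 3 6 1

For each element, apply τ then σ: 1 → 10 → 7; 2 → 4 → 5; 3 → 8 → 10; 4 → 9 → 4; 5 → 5 → 2; 6 → 2 → 9; 7 → 6 → 8; 8 → 7 → 3; 9 → 3 → 6; 10 → 1 → 1.
Collecting the images, στ = [7 5 10 4 2 9 8 3 6 1].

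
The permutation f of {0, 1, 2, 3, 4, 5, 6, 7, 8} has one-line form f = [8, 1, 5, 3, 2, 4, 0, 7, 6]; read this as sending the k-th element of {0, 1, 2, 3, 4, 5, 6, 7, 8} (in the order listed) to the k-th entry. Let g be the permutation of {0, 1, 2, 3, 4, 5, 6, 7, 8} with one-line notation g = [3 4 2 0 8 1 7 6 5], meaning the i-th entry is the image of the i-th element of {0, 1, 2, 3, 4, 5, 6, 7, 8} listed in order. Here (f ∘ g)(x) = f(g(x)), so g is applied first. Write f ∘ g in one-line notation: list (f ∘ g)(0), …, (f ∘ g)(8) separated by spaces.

3 2 5 8 6 1 7 0 4

(f ∘ g)(x) = f(g(x)). Computing each image: f(g(0)) = f(3) = 3, f(g(1)) = f(4) = 2, f(g(2)) = f(2) = 5, f(g(3)) = f(0) = 8, f(g(4)) = f(8) = 6, f(g(5)) = f(1) = 1, f(g(6)) = f(7) = 7, f(g(7)) = f(6) = 0, f(g(8)) = f(5) = 4.
Hence f ∘ g = [3 2 5 8 6 1 7 0 4].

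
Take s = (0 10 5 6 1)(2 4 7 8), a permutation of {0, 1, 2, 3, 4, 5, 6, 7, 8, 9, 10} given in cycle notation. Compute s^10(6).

6

6 lies in the 5-cycle (0 10 5 6 1).
Since the cycle has length 5, s^10 acts on it the same as s^0 (10 mod 5 = 0).
So s^10(6) = 6.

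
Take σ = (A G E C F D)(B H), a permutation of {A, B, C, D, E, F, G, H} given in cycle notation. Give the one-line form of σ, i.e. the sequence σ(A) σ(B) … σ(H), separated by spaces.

Image by image: A↦G, B↦H, C↦F, D↦A, E↦C, F↦D, G↦E, H↦B.
Listing these in domain order gives G H F A C D E B.

G H F A C D E B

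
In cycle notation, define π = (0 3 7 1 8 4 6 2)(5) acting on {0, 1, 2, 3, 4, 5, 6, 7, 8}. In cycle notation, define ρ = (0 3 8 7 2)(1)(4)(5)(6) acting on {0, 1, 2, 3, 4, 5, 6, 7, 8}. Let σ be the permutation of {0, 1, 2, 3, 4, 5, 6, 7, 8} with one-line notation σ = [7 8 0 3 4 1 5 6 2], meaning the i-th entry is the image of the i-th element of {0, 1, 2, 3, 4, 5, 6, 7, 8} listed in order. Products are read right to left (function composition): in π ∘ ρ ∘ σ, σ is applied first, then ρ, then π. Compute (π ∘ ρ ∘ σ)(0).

0

Apply the permutations in order: σ(0) = 7, then ρ(7) = 2, then π(2) = 0. So (π ∘ ρ ∘ σ)(0) = 0.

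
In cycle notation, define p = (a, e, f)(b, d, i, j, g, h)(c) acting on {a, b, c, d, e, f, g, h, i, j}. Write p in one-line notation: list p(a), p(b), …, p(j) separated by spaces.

Reading each image from the cycles: a→e, b→d, c→c, d→i, e→f, f→a, g→h, h→b, i→j, j→g.
So the one-line form is e d c i f a h b j g.

e d c i f a h b j g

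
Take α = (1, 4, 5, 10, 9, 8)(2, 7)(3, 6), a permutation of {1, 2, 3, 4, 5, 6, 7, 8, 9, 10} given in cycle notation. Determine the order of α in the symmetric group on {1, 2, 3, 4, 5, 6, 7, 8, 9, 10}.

The cycle type of α is (6, 2, 2).
The order is lcm(6, 2, 2) = 6.

6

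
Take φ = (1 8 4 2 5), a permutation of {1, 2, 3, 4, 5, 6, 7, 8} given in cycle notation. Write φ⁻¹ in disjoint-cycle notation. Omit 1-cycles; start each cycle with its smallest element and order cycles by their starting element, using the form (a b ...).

If φ sends a → b within a cycle, φ⁻¹ sends b → a; equivalently, reverse each cycle.
Reversing each cycle of φ and rotating so the smallest element leads gives (1 5 2 4 8).

(1 5 2 4 8)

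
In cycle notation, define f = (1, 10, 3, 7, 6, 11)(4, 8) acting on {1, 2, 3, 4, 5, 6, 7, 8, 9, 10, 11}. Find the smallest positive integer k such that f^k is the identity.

The disjoint cycles have lengths 6, 2, 1, 1, 1.
Since disjoint cycles commute, ord(f) = lcm(6, 2) = 6.

6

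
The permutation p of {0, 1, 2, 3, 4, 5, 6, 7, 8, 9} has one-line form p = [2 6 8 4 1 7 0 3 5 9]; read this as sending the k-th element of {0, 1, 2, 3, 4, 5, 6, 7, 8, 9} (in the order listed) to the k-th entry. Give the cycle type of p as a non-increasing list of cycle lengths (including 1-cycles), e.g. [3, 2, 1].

The disjoint cycles are (0, 2, 8, 5, 7, 3, 4, 1, 6)(9), with lengths 9, 1 in non-increasing order.

[9, 1]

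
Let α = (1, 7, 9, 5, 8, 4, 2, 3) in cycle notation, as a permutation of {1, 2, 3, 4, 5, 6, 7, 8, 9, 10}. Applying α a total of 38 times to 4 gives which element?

5

4 lies in the 8-cycle (1, 7, 9, 5, 8, 4, 2, 3).
Powers repeat with period 8 on this cycle, and 38 mod 8 = 6, so α^38(4) = α^6(4).
Advancing 6 steps from 4: 4 → 2 → 3 → 1 → 7 → 9 → 5.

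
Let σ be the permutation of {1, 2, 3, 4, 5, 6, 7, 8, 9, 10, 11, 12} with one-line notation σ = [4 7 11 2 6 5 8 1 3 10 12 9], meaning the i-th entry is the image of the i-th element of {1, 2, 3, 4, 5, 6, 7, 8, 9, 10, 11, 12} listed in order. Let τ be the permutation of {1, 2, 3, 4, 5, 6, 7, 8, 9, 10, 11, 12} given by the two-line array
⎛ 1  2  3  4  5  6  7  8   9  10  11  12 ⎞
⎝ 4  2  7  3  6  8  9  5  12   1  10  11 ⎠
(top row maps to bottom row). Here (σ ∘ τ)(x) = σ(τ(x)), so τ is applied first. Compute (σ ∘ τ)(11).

τ(11) = 10, then σ(10) = 10; composing gives (σ ∘ τ)(11) = 10.

10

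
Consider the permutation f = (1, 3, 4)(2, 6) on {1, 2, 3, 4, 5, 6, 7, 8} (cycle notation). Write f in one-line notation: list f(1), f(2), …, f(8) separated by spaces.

3 6 4 1 5 2 7 8

Image by image: 1→3, 2→6, 3→4, 4→1, 5→5, 6→2, 7→7, 8→8.
So the one-line form is 3 6 4 1 5 2 7 8.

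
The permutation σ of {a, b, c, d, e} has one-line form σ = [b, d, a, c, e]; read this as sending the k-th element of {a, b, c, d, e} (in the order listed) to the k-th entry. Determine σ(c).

a

c is element number 3 of the domain, and entry number 3 of the one-line form is a, so σ(c) = a.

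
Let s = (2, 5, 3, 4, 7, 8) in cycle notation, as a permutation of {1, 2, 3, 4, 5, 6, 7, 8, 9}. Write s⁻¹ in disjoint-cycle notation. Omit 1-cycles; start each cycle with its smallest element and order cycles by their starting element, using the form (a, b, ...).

(2, 8, 7, 4, 3, 5)

If s sends a → b within a cycle, s⁻¹ sends b → a; equivalently, reverse each cycle.
Reversing each cycle of s and rotating so the smallest element leads gives (2, 8, 7, 4, 3, 5).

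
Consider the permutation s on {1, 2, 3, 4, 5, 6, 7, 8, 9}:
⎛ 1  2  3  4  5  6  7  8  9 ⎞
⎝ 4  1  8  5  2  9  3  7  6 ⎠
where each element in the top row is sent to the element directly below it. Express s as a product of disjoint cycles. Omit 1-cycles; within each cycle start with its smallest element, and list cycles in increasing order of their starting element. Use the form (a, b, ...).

(1, 4, 5, 2)(3, 8, 7)(6, 9)

Start at 1 and follow images: 1 → 4 → 5 → 2 → 1, giving the cycle (1, 4, 5, 2).
Continuing from each remaining unvisited element yields (1, 4, 5, 2)(3, 8, 7)(6, 9).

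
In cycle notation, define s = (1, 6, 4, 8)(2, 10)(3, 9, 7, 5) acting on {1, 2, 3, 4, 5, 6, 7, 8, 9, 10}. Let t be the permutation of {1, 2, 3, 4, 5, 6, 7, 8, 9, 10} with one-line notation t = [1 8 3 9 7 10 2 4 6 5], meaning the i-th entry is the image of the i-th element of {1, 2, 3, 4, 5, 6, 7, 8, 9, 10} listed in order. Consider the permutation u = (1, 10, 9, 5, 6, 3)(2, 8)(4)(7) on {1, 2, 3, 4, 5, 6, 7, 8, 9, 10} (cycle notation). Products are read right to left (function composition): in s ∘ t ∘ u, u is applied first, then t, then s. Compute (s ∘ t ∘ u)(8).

(s ∘ t ∘ u)(8) = s(t(u(8))). u(8) = 2, then t(2) = 8, then s(8) = 1, so the result is 1.

1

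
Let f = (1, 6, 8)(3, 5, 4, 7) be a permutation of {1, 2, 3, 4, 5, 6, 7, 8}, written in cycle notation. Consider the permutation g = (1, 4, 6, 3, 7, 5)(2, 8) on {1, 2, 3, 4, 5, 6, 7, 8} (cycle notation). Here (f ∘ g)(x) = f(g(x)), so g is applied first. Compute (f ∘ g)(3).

3

First apply g: g(3) = 7, then f(7) = 3. Thus (f ∘ g)(3) = 3.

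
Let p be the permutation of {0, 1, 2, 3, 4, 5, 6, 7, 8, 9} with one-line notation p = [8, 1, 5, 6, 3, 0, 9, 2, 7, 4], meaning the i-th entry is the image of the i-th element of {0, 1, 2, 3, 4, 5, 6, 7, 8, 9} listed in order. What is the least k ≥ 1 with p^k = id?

20

Decomposing into disjoint cycles gives cycle lengths 5, 4, 1.
Since disjoint cycles commute, ord(p) = lcm(5, 4) = 20.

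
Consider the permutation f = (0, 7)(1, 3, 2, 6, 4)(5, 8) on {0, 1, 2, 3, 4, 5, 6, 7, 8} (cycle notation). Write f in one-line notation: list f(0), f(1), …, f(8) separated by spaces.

7 3 6 2 1 8 4 0 5

Image by image: 0↦7, 1↦3, 2↦6, 3↦2, 4↦1, 5↦8, 6↦4, 7↦0, 8↦5.
So the one-line form is 7 3 6 2 1 8 4 0 5.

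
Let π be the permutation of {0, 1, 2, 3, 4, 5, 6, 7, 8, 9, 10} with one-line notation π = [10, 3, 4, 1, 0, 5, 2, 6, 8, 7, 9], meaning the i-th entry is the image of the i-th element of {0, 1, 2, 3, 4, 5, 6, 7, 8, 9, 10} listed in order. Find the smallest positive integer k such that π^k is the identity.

14

Writing π as disjoint cycles, the cycle lengths are 7, 2, 1, 1.
The order of π is the least common multiple of its cycle lengths: lcm(7, 2) = 14.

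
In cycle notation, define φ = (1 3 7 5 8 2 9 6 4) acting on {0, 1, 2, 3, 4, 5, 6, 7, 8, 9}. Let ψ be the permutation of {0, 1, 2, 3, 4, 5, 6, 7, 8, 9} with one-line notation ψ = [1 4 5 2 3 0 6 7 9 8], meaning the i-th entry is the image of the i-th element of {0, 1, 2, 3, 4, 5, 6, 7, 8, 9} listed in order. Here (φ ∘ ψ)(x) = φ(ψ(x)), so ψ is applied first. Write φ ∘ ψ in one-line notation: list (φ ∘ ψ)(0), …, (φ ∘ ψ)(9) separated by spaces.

3 1 8 9 7 0 4 5 6 2

(φ ∘ ψ)(x) = φ(ψ(x)). Computing each image: φ(ψ(0)) = φ(1) = 3, φ(ψ(1)) = φ(4) = 1, φ(ψ(2)) = φ(5) = 8, φ(ψ(3)) = φ(2) = 9, φ(ψ(4)) = φ(3) = 7, φ(ψ(5)) = φ(0) = 0, φ(ψ(6)) = φ(6) = 4, φ(ψ(7)) = φ(7) = 5, φ(ψ(8)) = φ(9) = 6, φ(ψ(9)) = φ(8) = 2.
Hence φ ∘ ψ = [3 1 8 9 7 0 4 5 6 2].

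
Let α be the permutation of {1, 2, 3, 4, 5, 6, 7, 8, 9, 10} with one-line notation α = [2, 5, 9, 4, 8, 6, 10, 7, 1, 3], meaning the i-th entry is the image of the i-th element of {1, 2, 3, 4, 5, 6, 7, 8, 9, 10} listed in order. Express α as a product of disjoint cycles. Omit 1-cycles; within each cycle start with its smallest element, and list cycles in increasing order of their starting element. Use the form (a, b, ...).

(1, 2, 5, 8, 7, 10, 3, 9)

Start at 1 and follow images: 1 → 2 → 5 → 8 → 7 → 10 → 3 → 9 → 1, giving the cycle (1, 2, 5, 8, 7, 10, 3, 9).
Continuing from each remaining unvisited element yields (1, 2, 5, 8, 7, 10, 3, 9).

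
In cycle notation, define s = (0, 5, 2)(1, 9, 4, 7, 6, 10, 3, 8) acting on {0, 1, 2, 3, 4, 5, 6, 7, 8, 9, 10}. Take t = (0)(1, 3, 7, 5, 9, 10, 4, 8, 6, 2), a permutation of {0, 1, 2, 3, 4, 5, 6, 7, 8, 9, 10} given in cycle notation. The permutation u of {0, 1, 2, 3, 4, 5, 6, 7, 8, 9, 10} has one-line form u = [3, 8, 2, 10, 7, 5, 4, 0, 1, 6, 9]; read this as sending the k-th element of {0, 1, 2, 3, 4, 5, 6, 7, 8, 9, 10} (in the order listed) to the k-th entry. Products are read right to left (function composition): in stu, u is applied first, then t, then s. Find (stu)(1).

Chase 1: u(1) = 8; t(8) = 6; s(6) = 10. Hence (stu)(1) = 10.

10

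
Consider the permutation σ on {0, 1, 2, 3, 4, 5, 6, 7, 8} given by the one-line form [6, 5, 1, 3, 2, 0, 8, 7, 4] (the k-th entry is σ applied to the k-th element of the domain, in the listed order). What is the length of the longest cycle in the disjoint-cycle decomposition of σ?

7

Decomposing into disjoint cycles gives (0 6 8 4 2 1 5); the longest has length 7.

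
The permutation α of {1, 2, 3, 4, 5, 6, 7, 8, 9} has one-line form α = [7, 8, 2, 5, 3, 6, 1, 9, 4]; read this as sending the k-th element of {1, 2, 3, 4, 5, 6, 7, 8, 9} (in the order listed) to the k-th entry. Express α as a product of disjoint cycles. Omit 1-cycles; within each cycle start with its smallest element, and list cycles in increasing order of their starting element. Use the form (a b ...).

Start at 1 and follow images: 1 → 7 → 1, giving the cycle (1 7).
Continuing from each remaining unvisited element yields (1 7)(2 8 9 4 5 3).

(1 7)(2 8 9 4 5 3)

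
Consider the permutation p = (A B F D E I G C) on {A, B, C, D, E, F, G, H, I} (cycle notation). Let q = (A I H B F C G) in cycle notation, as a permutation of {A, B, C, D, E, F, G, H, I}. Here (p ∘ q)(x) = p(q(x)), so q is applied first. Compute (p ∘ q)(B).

First apply q: q(B) = F, then p(F) = D. Thus (p ∘ q)(B) = D.

D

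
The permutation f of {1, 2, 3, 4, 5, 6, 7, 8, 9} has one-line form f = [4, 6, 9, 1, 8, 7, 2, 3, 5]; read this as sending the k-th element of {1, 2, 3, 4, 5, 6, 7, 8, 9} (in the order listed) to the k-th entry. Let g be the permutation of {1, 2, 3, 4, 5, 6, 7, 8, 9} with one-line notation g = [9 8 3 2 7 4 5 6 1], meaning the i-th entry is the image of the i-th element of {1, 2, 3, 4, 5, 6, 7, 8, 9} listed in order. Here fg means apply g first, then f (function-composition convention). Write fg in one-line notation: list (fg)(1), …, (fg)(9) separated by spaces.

5 3 9 6 2 1 8 7 4

For each element, apply g then f: 1 → 9 → 5; 2 → 8 → 3; 3 → 3 → 9; 4 → 2 → 6; 5 → 7 → 2; 6 → 4 → 1; 7 → 5 → 8; 8 → 6 → 7; 9 → 1 → 4.
So fg in one-line form is 5 3 9 6 2 1 8 7 4.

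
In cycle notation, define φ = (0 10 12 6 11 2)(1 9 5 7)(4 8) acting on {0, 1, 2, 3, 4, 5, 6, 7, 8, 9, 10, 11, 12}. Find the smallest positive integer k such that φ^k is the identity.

12

The disjoint cycles have lengths 6, 4, 2, 1.
The order is lcm(6, 4, 2) = 12.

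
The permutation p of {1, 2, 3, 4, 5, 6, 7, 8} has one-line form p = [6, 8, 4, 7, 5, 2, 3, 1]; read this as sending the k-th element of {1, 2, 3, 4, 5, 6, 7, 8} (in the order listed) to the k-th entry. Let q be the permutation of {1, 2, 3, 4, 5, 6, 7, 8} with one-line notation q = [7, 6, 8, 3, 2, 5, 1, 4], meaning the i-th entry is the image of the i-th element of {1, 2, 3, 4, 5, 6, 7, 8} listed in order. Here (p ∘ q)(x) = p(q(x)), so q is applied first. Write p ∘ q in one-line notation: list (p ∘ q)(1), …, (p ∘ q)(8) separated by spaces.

(p ∘ q)(x) = p(q(x)). Computing each image: p(q(1)) = p(7) = 3, p(q(2)) = p(6) = 2, p(q(3)) = p(8) = 1, p(q(4)) = p(3) = 4, p(q(5)) = p(2) = 8, p(q(6)) = p(5) = 5, p(q(7)) = p(1) = 6, p(q(8)) = p(4) = 7.
Hence p ∘ q = [3 2 1 4 8 5 6 7].

3 2 1 4 8 5 6 7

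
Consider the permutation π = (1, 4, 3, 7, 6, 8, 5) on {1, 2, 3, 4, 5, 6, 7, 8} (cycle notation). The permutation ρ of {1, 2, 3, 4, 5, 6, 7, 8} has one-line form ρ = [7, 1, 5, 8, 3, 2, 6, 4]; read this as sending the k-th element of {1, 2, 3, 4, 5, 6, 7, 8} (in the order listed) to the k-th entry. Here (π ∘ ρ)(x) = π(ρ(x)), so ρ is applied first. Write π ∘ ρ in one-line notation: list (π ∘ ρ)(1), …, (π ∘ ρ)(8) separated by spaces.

For each element, apply ρ then π: 1 → 7 → 6; 2 → 1 → 4; 3 → 5 → 1; 4 → 8 → 5; 5 → 3 → 7; 6 → 2 → 2; 7 → 6 → 8; 8 → 4 → 3.
Collecting the images, π ∘ ρ = [6 4 1 5 7 2 8 3].

6 4 1 5 7 2 8 3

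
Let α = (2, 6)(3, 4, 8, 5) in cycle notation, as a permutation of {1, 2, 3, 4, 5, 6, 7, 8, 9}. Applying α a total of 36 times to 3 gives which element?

3

3 lies in the 4-cycle (3, 4, 8, 5).
On a 4-cycle, α^4 is the identity, so α^36 = α^0 there (36 ≡ 0 mod 4).
So α^36(3) = 3.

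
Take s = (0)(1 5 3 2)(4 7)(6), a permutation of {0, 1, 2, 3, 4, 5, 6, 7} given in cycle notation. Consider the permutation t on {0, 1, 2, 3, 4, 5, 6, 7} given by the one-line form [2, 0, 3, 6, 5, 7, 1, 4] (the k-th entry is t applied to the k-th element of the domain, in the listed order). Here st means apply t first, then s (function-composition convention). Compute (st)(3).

(st)(3) = s(t(3)). t(3) = 6, then s(6) = 6. So (st)(3) = 6.

6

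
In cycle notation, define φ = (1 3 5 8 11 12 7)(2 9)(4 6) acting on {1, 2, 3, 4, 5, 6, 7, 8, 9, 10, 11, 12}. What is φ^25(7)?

8

7 lies in the 7-cycle (1 3 5 8 11 12 7).
Powers repeat with period 7 on this cycle, and 25 mod 7 = 4, so φ^25(7) = φ^4(7).
Advancing 4 steps from 7: 7 → 1 → 3 → 5 → 8.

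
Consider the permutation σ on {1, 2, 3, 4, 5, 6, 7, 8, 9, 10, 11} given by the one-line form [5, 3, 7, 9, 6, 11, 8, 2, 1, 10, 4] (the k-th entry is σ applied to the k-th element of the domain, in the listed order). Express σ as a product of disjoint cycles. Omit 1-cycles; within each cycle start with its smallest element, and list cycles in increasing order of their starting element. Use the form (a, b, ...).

Iterating σ from 1 gives 1 → 5 → 6 → 11 → 4 → 9 → 1; that is the 6-cycle (1, 5, 6, 11, 4, 9).
Continuing from each remaining unvisited element yields (1, 5, 6, 11, 4, 9)(2, 3, 7, 8).

(1, 5, 6, 11, 4, 9)(2, 3, 7, 8)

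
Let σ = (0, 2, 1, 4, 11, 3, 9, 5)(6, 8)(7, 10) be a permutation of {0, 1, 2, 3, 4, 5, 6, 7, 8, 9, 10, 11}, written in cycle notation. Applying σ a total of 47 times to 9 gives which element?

9 lies in the 8-cycle (0, 2, 1, 4, 11, 3, 9, 5).
On an 8-cycle, σ^8 is the identity, so σ^47 = σ^7 there (47 ≡ 7 mod 8).
Stepping 7 places around the cycle: 9 → 5 → 0 → 2 → 1 → 4 → 11 → 3.

3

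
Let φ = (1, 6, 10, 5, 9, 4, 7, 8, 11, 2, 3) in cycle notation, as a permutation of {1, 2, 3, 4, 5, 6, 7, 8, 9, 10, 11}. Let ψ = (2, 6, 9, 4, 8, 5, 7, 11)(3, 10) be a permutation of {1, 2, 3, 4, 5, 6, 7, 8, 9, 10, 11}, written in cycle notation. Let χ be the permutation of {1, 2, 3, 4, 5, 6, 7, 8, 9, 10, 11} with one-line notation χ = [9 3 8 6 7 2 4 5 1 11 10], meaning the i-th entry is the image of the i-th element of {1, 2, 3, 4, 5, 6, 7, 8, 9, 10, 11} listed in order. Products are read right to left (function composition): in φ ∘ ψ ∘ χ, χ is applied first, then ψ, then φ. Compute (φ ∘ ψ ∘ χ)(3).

Apply the permutations in order: χ(3) = 8, then ψ(8) = 5, then φ(5) = 9. So (φ ∘ ψ ∘ χ)(3) = 9.

9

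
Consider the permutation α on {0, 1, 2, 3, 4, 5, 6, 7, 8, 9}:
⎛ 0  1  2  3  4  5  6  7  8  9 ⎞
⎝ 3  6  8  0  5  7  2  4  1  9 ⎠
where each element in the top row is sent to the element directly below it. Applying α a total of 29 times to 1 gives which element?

Tracing 1 → 6 → … returns to 1 after 4 steps, so 1 lies in a 4-cycle (1 6 2 8).
On a 4-cycle, α^4 is the identity, so α^29 = α^1 there (29 ≡ 1 mod 4).
Stepping 1 place around the cycle: 1 → 6.

6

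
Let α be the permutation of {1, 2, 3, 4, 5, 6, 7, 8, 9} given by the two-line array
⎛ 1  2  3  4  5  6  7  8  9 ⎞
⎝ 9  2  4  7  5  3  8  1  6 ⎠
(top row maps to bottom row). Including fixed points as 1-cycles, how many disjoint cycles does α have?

3

The cycle decomposition is (1 9 6 3 4 7 8)(2)(5), which has 3 cycles (counting 1-cycles).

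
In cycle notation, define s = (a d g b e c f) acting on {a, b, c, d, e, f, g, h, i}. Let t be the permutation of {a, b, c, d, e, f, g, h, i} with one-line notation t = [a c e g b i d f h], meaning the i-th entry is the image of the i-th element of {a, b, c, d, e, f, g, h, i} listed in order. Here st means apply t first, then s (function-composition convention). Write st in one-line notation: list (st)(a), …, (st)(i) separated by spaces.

Chase each element through t then s: a → a → d; b → c → f; c → e → c; d → g → b; e → b → e; f → i → i; g → d → g; h → f → a; i → h → h.
Collecting the images, st = [d f c b e i g a h].

d f c b e i g a h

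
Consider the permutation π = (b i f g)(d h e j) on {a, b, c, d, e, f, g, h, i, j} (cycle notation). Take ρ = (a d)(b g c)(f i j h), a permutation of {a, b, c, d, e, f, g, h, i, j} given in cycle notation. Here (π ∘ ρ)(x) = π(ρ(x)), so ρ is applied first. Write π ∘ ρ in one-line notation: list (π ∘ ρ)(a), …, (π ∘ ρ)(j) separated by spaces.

h b i a j f c g d e

(π ∘ ρ)(x) = π(ρ(x)). Computing each image: π(ρ(a)) = π(d) = h, π(ρ(b)) = π(g) = b, π(ρ(c)) = π(b) = i, π(ρ(d)) = π(a) = a, π(ρ(e)) = π(e) = j, π(ρ(f)) = π(i) = f, π(ρ(g)) = π(c) = c, π(ρ(h)) = π(f) = g, π(ρ(i)) = π(j) = d, π(ρ(j)) = π(h) = e.
Hence π ∘ ρ = [h b i a j f c g d e].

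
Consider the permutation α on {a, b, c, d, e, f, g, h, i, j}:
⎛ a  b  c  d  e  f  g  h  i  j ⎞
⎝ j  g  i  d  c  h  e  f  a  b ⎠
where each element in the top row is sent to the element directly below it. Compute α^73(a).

g

Tracing a → j → … returns to a after 7 steps, so a lies in a 7-cycle (a, j, b, g, e, c, i).
On a 7-cycle, α^7 is the identity, so α^73 = α^3 there (73 ≡ 3 mod 7).
Stepping 3 places around the cycle: a → j → b → g.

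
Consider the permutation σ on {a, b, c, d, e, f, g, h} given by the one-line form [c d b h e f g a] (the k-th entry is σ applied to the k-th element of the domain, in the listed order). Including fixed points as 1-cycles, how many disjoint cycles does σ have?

The cycle decomposition is (a c b d h)(e)(f)(g), which has 4 cycles (counting 1-cycles).

4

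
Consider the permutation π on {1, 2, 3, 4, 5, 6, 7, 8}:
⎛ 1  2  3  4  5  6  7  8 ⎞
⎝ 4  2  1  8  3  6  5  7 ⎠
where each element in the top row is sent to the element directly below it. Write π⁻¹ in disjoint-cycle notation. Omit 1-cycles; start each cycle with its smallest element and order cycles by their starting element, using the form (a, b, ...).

(1, 3, 5, 7, 8, 4)

The cycle decomposition of π is (1, 4, 8, 7, 5, 3).
The inverse reverses every cycle; in canonical form, π⁻¹ = (1, 3, 5, 7, 8, 4).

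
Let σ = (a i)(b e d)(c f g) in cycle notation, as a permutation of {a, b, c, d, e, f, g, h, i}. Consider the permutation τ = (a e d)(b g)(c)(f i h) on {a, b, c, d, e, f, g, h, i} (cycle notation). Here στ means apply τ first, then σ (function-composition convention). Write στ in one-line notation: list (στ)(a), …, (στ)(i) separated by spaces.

d c f i b a e g h

(στ)(x) = σ(τ(x)). Computing each image: σ(τ(a)) = σ(e) = d, σ(τ(b)) = σ(g) = c, σ(τ(c)) = σ(c) = f, σ(τ(d)) = σ(a) = i, σ(τ(e)) = σ(d) = b, σ(τ(f)) = σ(i) = a, σ(τ(g)) = σ(b) = e, σ(τ(h)) = σ(f) = g, σ(τ(i)) = σ(h) = h.
Hence στ = [d c f i b a e g h].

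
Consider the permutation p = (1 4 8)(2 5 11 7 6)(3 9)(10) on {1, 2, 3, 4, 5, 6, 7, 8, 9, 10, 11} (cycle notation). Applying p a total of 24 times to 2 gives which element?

2 lies in the 5-cycle (2 5 11 7 6).
Since the cycle has length 5, p^24 acts on it the same as p^4 (24 mod 5 = 4).
Stepping 4 places around the cycle: 2 → 5 → 11 → 7 → 6.

6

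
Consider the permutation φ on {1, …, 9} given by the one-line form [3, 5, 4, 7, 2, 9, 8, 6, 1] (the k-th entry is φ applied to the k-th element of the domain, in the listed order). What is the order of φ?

14

The disjoint-cycle form of φ has cycle lengths 7, 2.
The order of φ is the least common multiple of its cycle lengths: lcm(7, 2) = 14.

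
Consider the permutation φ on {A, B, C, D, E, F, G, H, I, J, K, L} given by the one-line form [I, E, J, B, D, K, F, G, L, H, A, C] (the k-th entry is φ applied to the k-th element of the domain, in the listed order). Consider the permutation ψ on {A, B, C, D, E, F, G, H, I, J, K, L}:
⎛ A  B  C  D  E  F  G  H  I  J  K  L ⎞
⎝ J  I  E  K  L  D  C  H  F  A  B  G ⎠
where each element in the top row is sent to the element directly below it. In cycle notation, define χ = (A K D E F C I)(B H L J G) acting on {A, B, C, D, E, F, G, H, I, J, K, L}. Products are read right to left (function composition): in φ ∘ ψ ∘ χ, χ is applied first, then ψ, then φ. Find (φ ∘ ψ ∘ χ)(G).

Apply the permutations in order: χ(G) = B, then ψ(B) = I, then φ(I) = L. So (φ ∘ ψ ∘ χ)(G) = L.

L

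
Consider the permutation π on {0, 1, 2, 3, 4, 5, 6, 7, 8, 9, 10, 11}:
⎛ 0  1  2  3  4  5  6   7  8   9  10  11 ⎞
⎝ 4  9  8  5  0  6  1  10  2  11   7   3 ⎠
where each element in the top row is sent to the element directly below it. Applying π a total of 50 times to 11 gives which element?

5

Tracing 11 → 3 → … returns to 11 after 6 steps, so 11 lies in a 6-cycle (1 9 11 3 5 6).
Powers repeat with period 6 on this cycle, and 50 mod 6 = 2, so π^50(11) = π^2(11).
Stepping 2 places around the cycle: 11 → 3 → 5.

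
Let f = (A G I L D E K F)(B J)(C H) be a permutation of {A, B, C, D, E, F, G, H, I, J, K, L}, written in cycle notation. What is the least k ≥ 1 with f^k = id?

The cycle type of f is (8, 2, 2).
Since disjoint cycles commute, ord(f) = lcm(8, 2, 2) = 8.

8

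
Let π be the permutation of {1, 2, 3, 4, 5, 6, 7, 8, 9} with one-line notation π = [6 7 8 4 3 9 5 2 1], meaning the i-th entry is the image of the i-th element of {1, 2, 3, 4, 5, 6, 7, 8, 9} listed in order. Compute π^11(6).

1

Tracing 6 → 9 → … returns to 6 after 3 steps, so 6 lies in a 3-cycle (1 6 9).
Since the cycle has length 3, π^11 acts on it the same as π^2 (11 mod 3 = 2).
Advancing 2 steps from 6: 6 → 9 → 1.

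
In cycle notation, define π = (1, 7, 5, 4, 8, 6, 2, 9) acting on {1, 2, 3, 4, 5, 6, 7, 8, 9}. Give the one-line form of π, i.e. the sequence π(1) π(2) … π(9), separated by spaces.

7 9 3 8 4 2 5 6 1

Image by image: 1→7, 2→9, 3→3, 4→8, 5→4, 6→2, 7→5, 8→6, 9→1.
So the one-line form is 7 9 3 8 4 2 5 6 1.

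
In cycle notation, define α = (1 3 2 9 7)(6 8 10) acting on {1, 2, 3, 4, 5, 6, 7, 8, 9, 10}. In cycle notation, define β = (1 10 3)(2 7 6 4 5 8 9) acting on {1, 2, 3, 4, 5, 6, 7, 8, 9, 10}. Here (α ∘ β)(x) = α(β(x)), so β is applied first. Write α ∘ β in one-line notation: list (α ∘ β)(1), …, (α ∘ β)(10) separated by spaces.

6 1 3 5 10 4 8 7 9 2

(α ∘ β)(x) = α(β(x)). Computing each image: α(β(1)) = α(10) = 6, α(β(2)) = α(7) = 1, α(β(3)) = α(1) = 3, α(β(4)) = α(5) = 5, α(β(5)) = α(8) = 10, α(β(6)) = α(4) = 4, α(β(7)) = α(6) = 8, α(β(8)) = α(9) = 7, α(β(9)) = α(2) = 9, α(β(10)) = α(3) = 2.
Hence α ∘ β = [6 1 3 5 10 4 8 7 9 2].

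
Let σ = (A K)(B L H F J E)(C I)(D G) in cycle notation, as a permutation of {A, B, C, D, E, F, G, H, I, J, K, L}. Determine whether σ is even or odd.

even

The cycle lengths are 6, 2, 2, 2.
A cycle is odd iff its length is even; σ has 4 even-length cycles, so sgn(σ) = (−1)^4 and σ is even.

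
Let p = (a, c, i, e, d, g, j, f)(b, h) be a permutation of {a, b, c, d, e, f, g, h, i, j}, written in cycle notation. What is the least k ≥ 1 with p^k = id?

8

The disjoint cycles have lengths 8, 2.
Since disjoint cycles commute, ord(p) = lcm(8, 2) = 8.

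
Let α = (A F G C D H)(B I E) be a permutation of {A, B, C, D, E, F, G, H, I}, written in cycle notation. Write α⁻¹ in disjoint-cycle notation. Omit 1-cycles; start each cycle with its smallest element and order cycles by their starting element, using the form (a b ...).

If α sends a → b within a cycle, α⁻¹ sends b → a; equivalently, reverse each cycle.
Reversing each cycle of α and rotating so the smallest element leads gives (A H D C G F)(B E I).

(A H D C G F)(B E I)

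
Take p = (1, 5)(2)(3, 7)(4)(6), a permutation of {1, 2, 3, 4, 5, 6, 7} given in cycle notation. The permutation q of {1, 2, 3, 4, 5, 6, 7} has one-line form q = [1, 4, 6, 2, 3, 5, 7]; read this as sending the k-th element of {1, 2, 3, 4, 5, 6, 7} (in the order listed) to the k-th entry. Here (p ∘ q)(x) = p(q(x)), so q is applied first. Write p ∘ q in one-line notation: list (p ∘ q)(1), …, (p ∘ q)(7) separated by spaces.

For each element, apply q then p: 1 → 1 → 5; 2 → 4 → 4; 3 → 6 → 6; 4 → 2 → 2; 5 → 3 → 7; 6 → 5 → 1; 7 → 7 → 3.
So p ∘ q in one-line form is 5 4 6 2 7 1 3.

5 4 6 2 7 1 3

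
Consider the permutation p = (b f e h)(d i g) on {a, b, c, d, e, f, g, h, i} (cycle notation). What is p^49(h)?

b

h lies in the 4-cycle (b f e h).
Powers repeat with period 4 on this cycle, and 49 mod 4 = 1, so p^49(h) = p^1(h).
Advancing 1 step from h: h → b.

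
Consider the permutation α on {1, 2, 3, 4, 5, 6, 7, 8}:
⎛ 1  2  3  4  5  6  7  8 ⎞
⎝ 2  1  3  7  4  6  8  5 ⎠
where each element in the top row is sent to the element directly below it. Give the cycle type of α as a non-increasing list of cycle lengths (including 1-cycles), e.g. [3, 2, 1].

The disjoint cycles are (1 2)(3)(4 7 8 5)(6), with lengths 4, 2, 1, 1 in non-increasing order.

[4, 2, 1, 1]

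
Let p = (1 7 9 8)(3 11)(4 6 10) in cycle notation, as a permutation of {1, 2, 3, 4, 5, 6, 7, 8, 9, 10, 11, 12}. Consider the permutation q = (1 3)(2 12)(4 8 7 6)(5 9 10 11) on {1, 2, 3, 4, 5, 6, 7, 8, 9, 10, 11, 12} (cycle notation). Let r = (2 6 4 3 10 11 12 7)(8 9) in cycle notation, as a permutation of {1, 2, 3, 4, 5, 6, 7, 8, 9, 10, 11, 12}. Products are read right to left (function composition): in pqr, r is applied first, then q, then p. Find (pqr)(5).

8

Apply the permutations in order: r(5) = 5, then q(5) = 9, then p(9) = 8. So (pqr)(5) = 8.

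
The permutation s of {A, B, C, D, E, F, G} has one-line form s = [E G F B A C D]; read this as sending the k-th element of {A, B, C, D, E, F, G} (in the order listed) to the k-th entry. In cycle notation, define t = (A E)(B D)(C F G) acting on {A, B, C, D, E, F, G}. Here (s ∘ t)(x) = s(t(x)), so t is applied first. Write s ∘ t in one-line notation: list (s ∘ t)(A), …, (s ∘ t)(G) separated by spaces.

Chase each element through t then s: A → E → A; B → D → B; C → F → C; D → B → G; E → A → E; F → G → D; G → C → F.
So s ∘ t in one-line form is A B C G E D F.

A B C G E D F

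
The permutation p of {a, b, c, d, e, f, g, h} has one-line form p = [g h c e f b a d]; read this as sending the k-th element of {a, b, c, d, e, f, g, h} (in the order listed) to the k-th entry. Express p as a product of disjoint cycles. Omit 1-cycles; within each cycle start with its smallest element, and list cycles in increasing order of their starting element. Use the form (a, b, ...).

(a, g)(b, h, d, e, f)

Start at a and follow images: a → g → a, giving the cycle (a, g).
Repeating from the next unused element and collecting all non-trivial cycles gives (a, g)(b, h, d, e, f).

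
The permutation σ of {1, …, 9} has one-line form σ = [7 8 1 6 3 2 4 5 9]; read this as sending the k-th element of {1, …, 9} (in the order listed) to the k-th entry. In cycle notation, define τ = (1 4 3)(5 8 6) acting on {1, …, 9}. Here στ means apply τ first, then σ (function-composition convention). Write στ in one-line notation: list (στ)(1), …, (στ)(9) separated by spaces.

(στ)(x) = σ(τ(x)). Computing each image: σ(τ(1)) = σ(4) = 6, σ(τ(2)) = σ(2) = 8, σ(τ(3)) = σ(1) = 7, σ(τ(4)) = σ(3) = 1, σ(τ(5)) = σ(8) = 5, σ(τ(6)) = σ(5) = 3, σ(τ(7)) = σ(7) = 4, σ(τ(8)) = σ(6) = 2, σ(τ(9)) = σ(9) = 9.
Hence στ = [6 8 7 1 5 3 4 2 9].

6 8 7 1 5 3 4 2 9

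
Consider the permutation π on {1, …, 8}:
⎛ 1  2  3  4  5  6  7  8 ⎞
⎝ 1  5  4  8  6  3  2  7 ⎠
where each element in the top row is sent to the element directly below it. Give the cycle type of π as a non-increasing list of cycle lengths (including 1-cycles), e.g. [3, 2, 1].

[7, 1]

The disjoint cycles are (1)(2, 5, 6, 3, 4, 8, 7), with lengths 7, 1 in non-increasing order.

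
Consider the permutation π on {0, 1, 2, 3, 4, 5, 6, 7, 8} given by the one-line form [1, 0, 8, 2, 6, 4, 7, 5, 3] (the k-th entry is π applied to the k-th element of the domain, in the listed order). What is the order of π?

12

Decomposing into disjoint cycles gives cycle lengths 4, 3, 2.
The order of π is the least common multiple of its cycle lengths: lcm(4, 3, 2) = 12.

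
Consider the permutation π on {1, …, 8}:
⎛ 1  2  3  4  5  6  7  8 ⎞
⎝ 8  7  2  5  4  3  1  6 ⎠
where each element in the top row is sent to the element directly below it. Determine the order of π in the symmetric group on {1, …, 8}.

6

The disjoint-cycle form of π has cycle lengths 6, 2.
Since disjoint cycles commute, ord(π) = lcm(6, 2) = 6.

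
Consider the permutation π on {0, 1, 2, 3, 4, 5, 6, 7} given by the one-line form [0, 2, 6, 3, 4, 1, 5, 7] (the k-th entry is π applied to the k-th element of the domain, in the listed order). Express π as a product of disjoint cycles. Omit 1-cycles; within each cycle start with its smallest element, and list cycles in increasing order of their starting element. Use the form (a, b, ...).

(1, 2, 6, 5)

Iterating π from 1 gives 1 → 2 → 6 → 5 → 1; that is the 4-cycle (1, 2, 6, 5).
Continuing from each remaining unvisited element yields (1, 2, 6, 5).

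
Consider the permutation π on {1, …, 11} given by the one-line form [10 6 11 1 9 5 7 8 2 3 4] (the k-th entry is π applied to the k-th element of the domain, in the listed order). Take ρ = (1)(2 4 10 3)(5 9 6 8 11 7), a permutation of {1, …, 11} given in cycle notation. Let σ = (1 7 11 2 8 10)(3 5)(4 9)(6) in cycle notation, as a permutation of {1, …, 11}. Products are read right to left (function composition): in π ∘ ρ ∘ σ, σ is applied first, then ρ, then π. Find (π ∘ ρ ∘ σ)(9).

(π ∘ ρ ∘ σ)(9) = π(ρ(σ(9))). σ(9) = 4, then ρ(4) = 10, then π(10) = 3, so the result is 3.

3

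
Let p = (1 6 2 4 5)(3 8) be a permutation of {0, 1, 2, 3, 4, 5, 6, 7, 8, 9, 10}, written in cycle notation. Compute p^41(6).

2

6 lies in the 5-cycle (1 6 2 4 5).
Since the cycle has length 5, p^41 acts on it the same as p^1 (41 mod 5 = 1).
Advancing 1 step from 6: 6 → 2.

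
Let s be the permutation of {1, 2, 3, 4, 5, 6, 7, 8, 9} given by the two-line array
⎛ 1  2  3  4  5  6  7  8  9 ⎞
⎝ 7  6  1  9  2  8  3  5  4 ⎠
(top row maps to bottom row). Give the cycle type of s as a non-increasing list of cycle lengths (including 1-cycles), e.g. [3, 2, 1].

[4, 3, 2]

The disjoint cycles are (1, 7, 3)(2, 6, 8, 5)(4, 9), with lengths 4, 3, 2 in non-increasing order.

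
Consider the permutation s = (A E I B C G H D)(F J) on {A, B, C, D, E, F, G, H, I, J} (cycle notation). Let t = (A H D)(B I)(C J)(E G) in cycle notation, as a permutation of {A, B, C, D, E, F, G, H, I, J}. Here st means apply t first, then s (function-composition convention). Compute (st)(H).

A

First apply t: t(H) = D, then s(D) = A. Thus (st)(H) = A.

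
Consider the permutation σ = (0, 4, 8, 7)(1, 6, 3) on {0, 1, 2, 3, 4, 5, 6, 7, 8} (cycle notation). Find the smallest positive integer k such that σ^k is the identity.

12

The disjoint cycles have lengths 4, 3, 1, 1.
Since disjoint cycles commute, ord(σ) = lcm(4, 3) = 12.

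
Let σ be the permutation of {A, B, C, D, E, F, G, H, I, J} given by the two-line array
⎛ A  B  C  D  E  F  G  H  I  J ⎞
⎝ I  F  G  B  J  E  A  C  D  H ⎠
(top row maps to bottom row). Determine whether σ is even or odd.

odd

In disjoint-cycle form the cycle lengths are 10.
A cycle is odd iff its length is even; σ has 1 even-length cycle, so sgn(σ) = (−1)^1 and σ is odd.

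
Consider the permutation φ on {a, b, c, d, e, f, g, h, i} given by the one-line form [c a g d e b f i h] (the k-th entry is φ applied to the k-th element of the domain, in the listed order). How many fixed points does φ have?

2

The fixed points (elements with φ(x) = x) are {d, e}, so there are 2.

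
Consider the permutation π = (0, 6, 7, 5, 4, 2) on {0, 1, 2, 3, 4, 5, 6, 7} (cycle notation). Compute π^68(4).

4 lies in the 6-cycle (0, 6, 7, 5, 4, 2).
Powers repeat with period 6 on this cycle, and 68 mod 6 = 2, so π^68(4) = π^2(4).
Stepping 2 places around the cycle: 4 → 2 → 0.

0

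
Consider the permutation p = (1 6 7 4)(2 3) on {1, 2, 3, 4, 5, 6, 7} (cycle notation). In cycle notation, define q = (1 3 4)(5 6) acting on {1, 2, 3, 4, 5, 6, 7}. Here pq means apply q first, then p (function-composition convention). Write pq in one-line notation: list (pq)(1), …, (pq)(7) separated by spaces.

2 3 1 6 7 5 4

For each element, apply q then p: 1 → 3 → 2; 2 → 2 → 3; 3 → 4 → 1; 4 → 1 → 6; 5 → 6 → 7; 6 → 5 → 5; 7 → 7 → 4.
Collecting the images, pq = [2 3 1 6 7 5 4].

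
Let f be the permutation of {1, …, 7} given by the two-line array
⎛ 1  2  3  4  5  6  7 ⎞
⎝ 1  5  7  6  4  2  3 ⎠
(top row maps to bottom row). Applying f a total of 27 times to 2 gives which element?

6

Tracing 2 → 5 → … returns to 2 after 4 steps, so 2 lies in a 4-cycle (2, 5, 4, 6).
Powers repeat with period 4 on this cycle, and 27 mod 4 = 3, so f^27(2) = f^3(2).
Advancing 3 steps from 2: 2 → 5 → 4 → 6.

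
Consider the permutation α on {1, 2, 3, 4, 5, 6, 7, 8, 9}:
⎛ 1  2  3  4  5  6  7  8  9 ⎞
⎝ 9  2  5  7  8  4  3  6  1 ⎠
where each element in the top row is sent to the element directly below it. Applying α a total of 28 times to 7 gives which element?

Tracing 7 → 3 → … returns to 7 after 6 steps, so 7 lies in a 6-cycle (3, 5, 8, 6, 4, 7).
Powers repeat with period 6 on this cycle, and 28 mod 6 = 4, so α^28(7) = α^4(7).
Advancing 4 steps from 7: 7 → 3 → 5 → 8 → 6.

6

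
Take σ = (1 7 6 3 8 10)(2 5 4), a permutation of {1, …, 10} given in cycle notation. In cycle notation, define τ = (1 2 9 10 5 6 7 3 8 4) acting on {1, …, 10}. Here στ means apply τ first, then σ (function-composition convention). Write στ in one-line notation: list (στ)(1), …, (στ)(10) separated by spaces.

Chase each element through τ then σ: 1 → 2 → 5; 2 → 9 → 9; 3 → 8 → 10; 4 → 1 → 7; 5 → 6 → 3; 6 → 7 → 6; 7 → 3 → 8; 8 → 4 → 2; 9 → 10 → 1; 10 → 5 → 4.
Collecting the images, στ = [5 9 10 7 3 6 8 2 1 4].

5 9 10 7 3 6 8 2 1 4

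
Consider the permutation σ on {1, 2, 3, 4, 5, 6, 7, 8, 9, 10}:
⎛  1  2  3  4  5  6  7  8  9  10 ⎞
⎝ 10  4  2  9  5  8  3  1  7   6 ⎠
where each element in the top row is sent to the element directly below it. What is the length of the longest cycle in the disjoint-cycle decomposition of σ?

5

Decomposing into disjoint cycles gives (1, 10, 6, 8)(2, 4, 9, 7, 3); the longest has length 5.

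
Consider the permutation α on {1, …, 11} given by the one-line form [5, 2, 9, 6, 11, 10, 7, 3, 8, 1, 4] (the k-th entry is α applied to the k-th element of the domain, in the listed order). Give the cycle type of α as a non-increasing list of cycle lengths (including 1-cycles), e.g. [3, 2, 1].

The disjoint cycles are (1 5 11 4 6 10)(2)(3 9 8)(7), with lengths 6, 3, 1, 1 in non-increasing order.

[6, 3, 1, 1]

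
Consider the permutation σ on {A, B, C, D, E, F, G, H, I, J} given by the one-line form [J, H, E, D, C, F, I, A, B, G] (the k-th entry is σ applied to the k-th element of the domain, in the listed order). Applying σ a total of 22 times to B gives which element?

G

Tracing B → H → … returns to B after 6 steps, so B lies in a 6-cycle (A, J, G, I, B, H).
Since the cycle has length 6, σ^22 acts on it the same as σ^4 (22 mod 6 = 4).
Advancing 4 steps from B: B → H → A → J → G.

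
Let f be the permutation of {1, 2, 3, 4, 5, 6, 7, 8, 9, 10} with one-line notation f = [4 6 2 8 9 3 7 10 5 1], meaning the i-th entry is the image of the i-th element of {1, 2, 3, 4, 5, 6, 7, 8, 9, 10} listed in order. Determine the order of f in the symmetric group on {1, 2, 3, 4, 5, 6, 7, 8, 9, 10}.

Decomposing into disjoint cycles gives cycle lengths 4, 3, 2, 1.
The order is lcm(4, 3, 2) = 12.

12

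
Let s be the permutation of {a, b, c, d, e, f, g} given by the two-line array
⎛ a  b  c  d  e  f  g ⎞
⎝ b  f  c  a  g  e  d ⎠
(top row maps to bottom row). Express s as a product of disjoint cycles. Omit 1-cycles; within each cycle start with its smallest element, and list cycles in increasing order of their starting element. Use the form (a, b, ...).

(a, b, f, e, g, d)

Start at a and follow images: a → b → f → e → g → d → a, giving the cycle (a, b, f, e, g, d).
Repeating from the next unused element and collecting all non-trivial cycles gives (a, b, f, e, g, d).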